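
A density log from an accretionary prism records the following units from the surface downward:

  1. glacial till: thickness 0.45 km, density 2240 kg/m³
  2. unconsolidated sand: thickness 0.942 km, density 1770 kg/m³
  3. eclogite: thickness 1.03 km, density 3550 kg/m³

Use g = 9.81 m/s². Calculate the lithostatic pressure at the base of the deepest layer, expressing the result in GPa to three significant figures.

glacial till: 2240 kg/m³ × 9.81 m/s² × 450 m = 9.888×10^6 Pa = 9.888×10^-3 GPa
unconsolidated sand: 1770 kg/m³ × 9.81 m/s² × 942 m = 1.636×10^7 Pa = 0.01636 GPa
eclogite: 3550 kg/m³ × 9.81 m/s² × 1030 m = 3.587×10^7 Pa = 0.03587 GPa
Total = 9.888×10^-3 + 0.01636 + 0.03587 = 0.062115 GPa

0.0621 GPa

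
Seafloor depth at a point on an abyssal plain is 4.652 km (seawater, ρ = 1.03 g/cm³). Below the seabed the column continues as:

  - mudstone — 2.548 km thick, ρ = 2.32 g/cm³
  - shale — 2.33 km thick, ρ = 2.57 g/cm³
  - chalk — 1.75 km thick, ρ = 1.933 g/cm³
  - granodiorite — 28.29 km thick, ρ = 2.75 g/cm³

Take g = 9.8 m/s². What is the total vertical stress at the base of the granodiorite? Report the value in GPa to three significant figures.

seawater: 1030 kg/m³ × 9.8 m/s² × 4652 m = 4.696×10^7 Pa = 0.04696 GPa
mudstone: 2320 kg/m³ × 9.8 m/s² × 2548 m = 5.793×10^7 Pa = 0.05793 GPa
shale: 2570 kg/m³ × 9.8 m/s² × 2330 m = 5.868×10^7 Pa = 0.05868 GPa
chalk: 1933 kg/m³ × 9.8 m/s² × 1750 m = 3.315×10^7 Pa = 0.03315 GPa
granodiorite: 2750 kg/m³ × 9.8 m/s² × 28290 m = 7.624×10^8 Pa = 0.7624 GPa
Total = 0.04696 + 0.05793 + 0.05868 + 0.03315 + 0.7624 = 0.95914 GPa

0.959 GPa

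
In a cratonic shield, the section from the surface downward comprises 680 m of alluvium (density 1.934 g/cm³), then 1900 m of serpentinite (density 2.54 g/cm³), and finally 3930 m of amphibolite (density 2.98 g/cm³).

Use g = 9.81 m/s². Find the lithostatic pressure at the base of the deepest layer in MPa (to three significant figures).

alluvium: 1934 kg/m³ × 9.81 m/s² × 680 m = 1.290×10^7 Pa = 12.90 MPa
serpentinite: 2540 kg/m³ × 9.81 m/s² × 1900 m = 4.734×10^7 Pa = 47.34 MPa
amphibolite: 2980 kg/m³ × 9.81 m/s² × 3930 m = 1.149×10^8 Pa = 114.9 MPa
Total = 12.90 + 47.34 + 114.9 = 175.13 MPa

175 MPa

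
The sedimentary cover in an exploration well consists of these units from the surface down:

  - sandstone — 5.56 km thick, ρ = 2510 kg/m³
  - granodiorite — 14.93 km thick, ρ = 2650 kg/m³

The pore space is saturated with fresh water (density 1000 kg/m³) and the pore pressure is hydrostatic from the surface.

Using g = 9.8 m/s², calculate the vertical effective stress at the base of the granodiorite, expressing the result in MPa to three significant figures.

Overburden (lithostatic) stress σ_v:
sandstone: 2510 kg/m³ × 9.8 m/s² × 5560 m = 1.368×10^8 Pa = 136.8 MPa
granodiorite: 2650 kg/m³ × 9.8 m/s² × 14930 m = 3.877×10^8 Pa = 387.7 MPa
Total = 136.8 + 387.7 = 524.50 MPa
Pore pressure P_p = 1000 kg/m³ × 9.8 m/s² × 20490 m = 2.008×10^8 Pa = 200.8 MPa
Effective stress σ' = σ_v − P_p = 524.5 − 200.8 = 323.69 MPa

324 MPa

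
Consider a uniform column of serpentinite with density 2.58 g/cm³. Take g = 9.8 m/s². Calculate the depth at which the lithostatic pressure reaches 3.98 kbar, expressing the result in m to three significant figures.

h = P/(ρg) = 3.98 kbar / (2580 kg/m³ × 9.8 m/s²) = 3.980×10^8 Pa / 25284 Pa/m = 15741 m

15700 m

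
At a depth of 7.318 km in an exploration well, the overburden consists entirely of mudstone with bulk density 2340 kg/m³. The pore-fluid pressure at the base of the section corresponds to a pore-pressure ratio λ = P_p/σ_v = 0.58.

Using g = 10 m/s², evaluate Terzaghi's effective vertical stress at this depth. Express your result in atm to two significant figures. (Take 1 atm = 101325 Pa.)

Overburden (lithostatic) stress σ_v:
mudstone: 2340 kg/m³ × 10 m/s² × 7318 m = 1.712×10^8 Pa = 171.2 MPa
Pore pressure P_p = λ·σ_v = 0.58 × 171.2 MPa = 99.32 MPa
Effective stress σ' = σ_v − P_p = 171.2 − 99.32 = 71.921 MPa = 709.81 atm

710 atm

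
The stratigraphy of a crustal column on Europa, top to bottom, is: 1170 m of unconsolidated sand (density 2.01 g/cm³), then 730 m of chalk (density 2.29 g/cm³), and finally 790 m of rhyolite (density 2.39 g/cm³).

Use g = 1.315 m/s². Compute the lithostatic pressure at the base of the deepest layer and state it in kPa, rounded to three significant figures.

7770 kPa

unconsolidated sand: 2010 kg/m³ × 1.315 m/s² × 1170 m = 3.092×10^6 Pa = 3092 kPa
chalk: 2290 kg/m³ × 1.315 m/s² × 730 m = 2.198×10^6 Pa = 2198 kPa
rhyolite: 2390 kg/m³ × 1.315 m/s² × 790 m = 2.483×10^6 Pa = 2483 kPa
Total = 3092 + 2198 + 2483 = 7773.6 kPa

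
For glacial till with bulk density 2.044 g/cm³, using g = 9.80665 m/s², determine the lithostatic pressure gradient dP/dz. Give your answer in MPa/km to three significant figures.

dP/dz = ρg = 2044 kg/m³ × 9.80665 m/s² = 20045 Pa/m
= 20045 Pa/m × (1 MPa/km / 1000.0 Pa/m) = 20.045 MPa/km

20.0 MPa/km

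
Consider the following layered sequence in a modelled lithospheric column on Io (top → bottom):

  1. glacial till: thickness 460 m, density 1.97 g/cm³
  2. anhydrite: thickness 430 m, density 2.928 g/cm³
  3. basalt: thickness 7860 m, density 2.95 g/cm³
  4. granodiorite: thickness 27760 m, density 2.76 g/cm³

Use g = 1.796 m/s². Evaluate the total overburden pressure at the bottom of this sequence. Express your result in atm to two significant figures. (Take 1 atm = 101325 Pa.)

glacial till: 1970 kg/m³ × 1.796 m/s² × 460 m = 1.628×10^6 Pa = 16.06 atm
anhydrite: 2928 kg/m³ × 1.796 m/s² × 430 m = 2.261×10^6 Pa = 22.32 atm
basalt: 2950 kg/m³ × 1.796 m/s² × 7860 m = 4.164×10^7 Pa = 411.0 atm
granodiorite: 2760 kg/m³ × 1.796 m/s² × 27760 m = 1.376×10^8 Pa = 1358 atm
Total = 16.06 + 22.32 + 411.0 + 1358 = 1807.4 atm

1800 atm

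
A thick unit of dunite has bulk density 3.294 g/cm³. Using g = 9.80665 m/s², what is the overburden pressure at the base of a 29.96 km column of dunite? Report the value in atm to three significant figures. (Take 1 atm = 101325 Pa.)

9550 atm

dunite: 3294 kg/m³ × 9.80665 m/s² × 29960 m = 9.678×10^8 Pa = 9551 atm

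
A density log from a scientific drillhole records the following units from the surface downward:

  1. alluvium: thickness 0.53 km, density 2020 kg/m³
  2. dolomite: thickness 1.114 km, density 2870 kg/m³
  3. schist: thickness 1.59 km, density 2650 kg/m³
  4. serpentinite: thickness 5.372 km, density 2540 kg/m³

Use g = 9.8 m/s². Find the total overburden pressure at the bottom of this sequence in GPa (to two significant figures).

alluvium: 2020 kg/m³ × 9.8 m/s² × 530 m = 1.049×10^7 Pa = 0.01049 GPa
dolomite: 2870 kg/m³ × 9.8 m/s² × 1114 m = 3.133×10^7 Pa = 0.03133 GPa
schist: 2650 kg/m³ × 9.8 m/s² × 1590 m = 4.129×10^7 Pa = 0.04129 GPa
serpentinite: 2540 kg/m³ × 9.8 m/s² × 5372 m = 1.337×10^8 Pa = 0.1337 GPa
Total = 0.01049 + 0.03133 + 0.04129 + 0.1337 = 0.21684 GPa

0.22 GPa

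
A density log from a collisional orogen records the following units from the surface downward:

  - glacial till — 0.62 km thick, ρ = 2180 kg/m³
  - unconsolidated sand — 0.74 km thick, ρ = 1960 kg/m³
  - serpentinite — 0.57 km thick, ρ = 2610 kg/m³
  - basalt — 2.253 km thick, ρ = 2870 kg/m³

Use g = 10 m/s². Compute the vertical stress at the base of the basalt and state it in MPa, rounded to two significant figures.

110 MPa

glacial till: 2180 kg/m³ × 10 m/s² × 620 m = 1.352×10^7 Pa = 13.52 MPa
unconsolidated sand: 1960 kg/m³ × 10 m/s² × 740 m = 1.450×10^7 Pa = 14.50 MPa
serpentinite: 2610 kg/m³ × 10 m/s² × 570 m = 1.488×10^7 Pa = 14.88 MPa
basalt: 2870 kg/m³ × 10 m/s² × 2253 m = 6.466×10^7 Pa = 64.66 MPa
Total = 13.52 + 14.50 + 14.88 + 64.66 = 107.56 MPa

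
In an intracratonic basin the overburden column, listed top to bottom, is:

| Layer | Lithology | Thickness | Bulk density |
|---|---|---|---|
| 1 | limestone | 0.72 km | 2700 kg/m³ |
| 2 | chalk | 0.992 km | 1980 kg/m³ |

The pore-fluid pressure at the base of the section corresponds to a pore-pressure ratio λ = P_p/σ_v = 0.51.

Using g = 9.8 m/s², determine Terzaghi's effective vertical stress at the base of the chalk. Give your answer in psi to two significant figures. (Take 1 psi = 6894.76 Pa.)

2700 psi

Overburden (lithostatic) stress σ_v:
limestone: 2700 kg/m³ × 9.8 m/s² × 720 m = 1.905×10^7 Pa = 19.05 MPa
chalk: 1980 kg/m³ × 9.8 m/s² × 992 m = 1.925×10^7 Pa = 19.25 MPa
Total = 19.05 + 19.25 = 38.300 MPa
Pore pressure P_p = λ·σ_v = 0.51 × 38.30 MPa = 19.53 MPa
Effective stress σ' = σ_v − P_p = 38.30 − 19.53 = 18.767 MPa = 2721.9 psi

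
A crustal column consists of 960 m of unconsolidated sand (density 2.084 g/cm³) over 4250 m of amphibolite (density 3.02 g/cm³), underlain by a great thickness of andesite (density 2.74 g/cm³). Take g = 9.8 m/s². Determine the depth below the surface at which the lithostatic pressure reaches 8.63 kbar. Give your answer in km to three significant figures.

Pressure at base of upper layers: 2084×9.8×960 + 3020×9.8×4250 = 1.454×10^8 Pa = 1.454 kbar
Remaining pressure to be supplied by andesite: 8.630×10^8 − 1.454×10^8 = 7.176×10^8 Pa
Additional depth in andesite = 7.176×10^8 Pa / (2740 kg/m³ × 9.8 m/s²) = 26725 m
Total depth = 5210 m + 26725 m = 31935 m
= 31.935 km

31.9 km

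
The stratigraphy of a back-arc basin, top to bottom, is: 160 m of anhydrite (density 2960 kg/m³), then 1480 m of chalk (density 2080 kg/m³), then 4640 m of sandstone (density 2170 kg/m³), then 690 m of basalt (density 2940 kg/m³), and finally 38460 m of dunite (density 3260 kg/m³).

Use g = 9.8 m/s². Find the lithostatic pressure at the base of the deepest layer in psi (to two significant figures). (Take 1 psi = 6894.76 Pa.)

anhydrite: 2960 kg/m³ × 9.8 m/s² × 160 m = 4.641×10^6 Pa = 673.2 psi
chalk: 2080 kg/m³ × 9.8 m/s² × 1480 m = 3.017×10^7 Pa = 4376 psi
sandstone: 2170 kg/m³ × 9.8 m/s² × 4640 m = 9.867×10^7 Pa = 14311 psi
basalt: 2940 kg/m³ × 9.8 m/s² × 690 m = 1.988×10^7 Pa = 2883 psi
dunite: 3260 kg/m³ × 9.8 m/s² × 38460 m = 1.229×10^9 Pa = 1.782×10^5 psi
Total = 673.2 + 4376 + 14311 + 2883 + 1.782×10^5 = 2.0045×10^5 psi

200000 psi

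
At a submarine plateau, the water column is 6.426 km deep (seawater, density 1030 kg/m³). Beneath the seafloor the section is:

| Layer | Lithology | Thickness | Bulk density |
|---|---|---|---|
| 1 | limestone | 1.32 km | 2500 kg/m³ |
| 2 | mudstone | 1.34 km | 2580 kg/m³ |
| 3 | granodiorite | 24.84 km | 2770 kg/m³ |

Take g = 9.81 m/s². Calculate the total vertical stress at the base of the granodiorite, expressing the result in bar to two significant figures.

seawater: 1030 kg/m³ × 9.81 m/s² × 6426 m = 6.493×10^7 Pa = 649.3 bar
limestone: 2500 kg/m³ × 9.81 m/s² × 1320 m = 3.237×10^7 Pa = 323.7 bar
mudstone: 2580 kg/m³ × 9.81 m/s² × 1340 m = 3.392×10^7 Pa = 339.2 bar
granodiorite: 2770 kg/m³ × 9.81 m/s² × 24840 m = 6.750×10^8 Pa = 6750 bar
Total = 649.3 + 323.7 + 339.2 + 6750 = 8062.1 bar

8100 bar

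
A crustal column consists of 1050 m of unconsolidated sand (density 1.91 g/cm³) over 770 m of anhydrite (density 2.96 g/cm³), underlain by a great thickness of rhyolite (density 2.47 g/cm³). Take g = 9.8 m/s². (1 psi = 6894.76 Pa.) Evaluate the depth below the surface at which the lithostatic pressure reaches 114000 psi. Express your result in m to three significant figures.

32600 m

Pressure at base of upper layers: 1910×9.8×1050 + 2960×9.8×770 = 4.199×10^7 Pa = 6090 psi
Remaining pressure to be supplied by rhyolite: 7.860×10^8 − 4.199×10^7 = 7.440×10^8 Pa
Additional depth in rhyolite = 7.440×10^8 Pa / (2470 kg/m³ × 9.8 m/s²) = 30737 m
Total depth = 1820 m + 30737 m = 32557 m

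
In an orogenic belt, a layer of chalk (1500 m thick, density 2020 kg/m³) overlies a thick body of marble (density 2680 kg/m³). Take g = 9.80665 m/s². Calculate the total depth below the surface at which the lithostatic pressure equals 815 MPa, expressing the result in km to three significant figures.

Pressure at base of upper layers: 2020×9.80665×1500 = 2.971×10^7 Pa = 29.71 MPa
Remaining pressure to be supplied by marble: 8.150×10^8 − 2.971×10^7 = 7.853×10^8 Pa
Additional depth in marble = 7.853×10^8 Pa / (2680 kg/m³ × 9.80665 m/s²) = 29879 m
Total depth = 1500 m + 29879 m = 31379 m
= 31.379 km

31.4 km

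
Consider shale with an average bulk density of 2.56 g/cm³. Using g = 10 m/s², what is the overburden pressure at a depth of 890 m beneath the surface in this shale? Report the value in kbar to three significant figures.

0.228 kbar

shale: 2560 kg/m³ × 10 m/s² × 890 m = 2.278×10^7 Pa = 0.2278 kbar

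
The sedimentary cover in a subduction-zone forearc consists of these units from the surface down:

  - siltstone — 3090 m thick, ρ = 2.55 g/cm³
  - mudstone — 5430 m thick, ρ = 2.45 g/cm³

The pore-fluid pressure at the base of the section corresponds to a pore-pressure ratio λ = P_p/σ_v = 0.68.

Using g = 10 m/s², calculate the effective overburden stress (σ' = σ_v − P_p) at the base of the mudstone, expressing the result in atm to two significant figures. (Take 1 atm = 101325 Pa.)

Overburden (lithostatic) stress σ_v:
siltstone: 2550 kg/m³ × 10 m/s² × 3090 m = 7.880×10^7 Pa = 78.80 MPa
mudstone: 2450 kg/m³ × 10 m/s² × 5430 m = 1.330×10^8 Pa = 133.0 MPa
Total = 78.80 + 133.0 = 211.83 MPa
Pore pressure P_p = λ·σ_v = 0.68 × 211.8 MPa = 144.0 MPa
Effective stress σ' = σ_v − P_p = 211.8 − 144.0 = 67.786 MPa = 668.99 atm

670 atm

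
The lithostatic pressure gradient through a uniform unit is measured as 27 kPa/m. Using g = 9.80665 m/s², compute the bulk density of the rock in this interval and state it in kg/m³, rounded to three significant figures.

ρ = (dP/dz)/g = 27 kPa/m / 9.80665 m/s² = 27000 Pa/m / 9.80665 m/s² = 2753.2 kg/m³

2750 kg/m³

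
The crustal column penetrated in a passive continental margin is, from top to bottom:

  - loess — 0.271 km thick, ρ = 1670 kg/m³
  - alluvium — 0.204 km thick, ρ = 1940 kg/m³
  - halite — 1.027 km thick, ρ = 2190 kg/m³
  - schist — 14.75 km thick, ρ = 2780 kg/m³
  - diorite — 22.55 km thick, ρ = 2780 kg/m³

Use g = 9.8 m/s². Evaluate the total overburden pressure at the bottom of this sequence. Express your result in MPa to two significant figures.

1000 MPa

loess: 1670 kg/m³ × 9.8 m/s² × 271 m = 4.435×10^6 Pa = 4.435 MPa
alluvium: 1940 kg/m³ × 9.8 m/s² × 204 m = 3.878×10^6 Pa = 3.878 MPa
halite: 2190 kg/m³ × 9.8 m/s² × 1027 m = 2.204×10^7 Pa = 22.04 MPa
schist: 2780 kg/m³ × 9.8 m/s² × 14750 m = 4.018×10^8 Pa = 401.8 MPa
diorite: 2780 kg/m³ × 9.8 m/s² × 22550 m = 6.144×10^8 Pa = 614.4 MPa
Total = 4.435 + 3.878 + 22.04 + 401.8 + 614.4 = 1046.6 MPa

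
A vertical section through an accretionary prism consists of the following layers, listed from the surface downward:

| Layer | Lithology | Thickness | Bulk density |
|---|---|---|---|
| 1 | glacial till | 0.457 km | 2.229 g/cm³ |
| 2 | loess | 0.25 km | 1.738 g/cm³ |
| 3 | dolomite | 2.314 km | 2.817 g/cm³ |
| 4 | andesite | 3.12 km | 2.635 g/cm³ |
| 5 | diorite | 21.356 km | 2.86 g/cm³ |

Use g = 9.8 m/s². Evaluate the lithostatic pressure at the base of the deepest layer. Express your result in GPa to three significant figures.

glacial till: 2229 kg/m³ × 9.8 m/s² × 457 m = 9.983×10^6 Pa = 9.983×10^-3 GPa
loess: 1738 kg/m³ × 9.8 m/s² × 250 m = 4.258×10^6 Pa = 4.258×10^-3 GPa
dolomite: 2817 kg/m³ × 9.8 m/s² × 2314 m = 6.388×10^7 Pa = 0.06388 GPa
andesite: 2635 kg/m³ × 9.8 m/s² × 3120 m = 8.057×10^7 Pa = 0.08057 GPa
diorite: 2860 kg/m³ × 9.8 m/s² × 21356 m = 5.986×10^8 Pa = 0.5986 GPa
Total = 9.983×10^-3 + 4.258×10^-3 + 0.06388 + 0.08057 + 0.5986 = 0.75726 GPa

0.757 GPa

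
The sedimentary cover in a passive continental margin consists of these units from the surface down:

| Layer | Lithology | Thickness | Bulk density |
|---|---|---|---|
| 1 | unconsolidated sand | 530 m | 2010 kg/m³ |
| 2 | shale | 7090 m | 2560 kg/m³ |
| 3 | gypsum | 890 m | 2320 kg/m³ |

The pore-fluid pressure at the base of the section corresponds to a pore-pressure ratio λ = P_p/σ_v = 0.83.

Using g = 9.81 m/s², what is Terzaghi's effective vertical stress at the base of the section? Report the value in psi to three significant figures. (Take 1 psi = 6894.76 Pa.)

Overburden (lithostatic) stress σ_v:
unconsolidated sand: 2010 kg/m³ × 9.81 m/s² × 530 m = 1.045×10^7 Pa = 10.45 MPa
shale: 2560 kg/m³ × 9.81 m/s² × 7090 m = 1.781×10^8 Pa = 178.1 MPa
gypsum: 2320 kg/m³ × 9.81 m/s² × 890 m = 2.026×10^7 Pa = 20.26 MPa
Total = 10.45 + 178.1 + 20.26 = 208.76 MPa
Pore pressure P_p = λ·σ_v = 0.83 × 208.8 MPa = 173.3 MPa
Effective stress σ' = σ_v − P_p = 208.8 − 173.3 = 35.489 MPa = 5147.3 psi

5150 psi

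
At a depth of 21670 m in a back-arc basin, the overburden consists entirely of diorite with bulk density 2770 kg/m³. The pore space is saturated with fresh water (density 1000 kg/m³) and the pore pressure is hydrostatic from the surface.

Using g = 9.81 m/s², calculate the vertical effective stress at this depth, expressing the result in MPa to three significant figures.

Overburden (lithostatic) stress σ_v:
diorite: 2770 kg/m³ × 9.81 m/s² × 21670 m = 5.889×10^8 Pa = 588.9 MPa
Pore pressure P_p = 1000 kg/m³ × 9.81 m/s² × 21670 m = 2.126×10^8 Pa = 212.6 MPa
Effective stress σ' = σ_v − P_p = 588.9 − 212.6 = 376.27 MPa

376 MPa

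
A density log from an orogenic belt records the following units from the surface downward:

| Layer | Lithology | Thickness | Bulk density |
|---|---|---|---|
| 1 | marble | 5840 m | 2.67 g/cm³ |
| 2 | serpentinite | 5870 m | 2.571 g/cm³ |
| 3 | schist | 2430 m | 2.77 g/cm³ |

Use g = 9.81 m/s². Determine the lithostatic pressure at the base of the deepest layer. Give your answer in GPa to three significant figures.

0.367 GPa

marble: 2670 kg/m³ × 9.81 m/s² × 5840 m = 1.530×10^8 Pa = 0.1530 GPa
serpentinite: 2571 kg/m³ × 9.81 m/s² × 5870 m = 1.481×10^8 Pa = 0.1481 GPa
schist: 2770 kg/m³ × 9.81 m/s² × 2430 m = 6.603×10^7 Pa = 0.06603 GPa
Total = 0.1530 + 0.1481 + 0.06603 = 0.36705 GPa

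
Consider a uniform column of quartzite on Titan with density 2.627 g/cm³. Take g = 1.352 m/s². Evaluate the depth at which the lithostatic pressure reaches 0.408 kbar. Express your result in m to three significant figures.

11500 m

h = P/(ρg) = 0.408 kbar / (2627 kg/m³ × 1.352 m/s²) = 4.080×10^7 Pa / 3551.7 Pa/m = 11487 m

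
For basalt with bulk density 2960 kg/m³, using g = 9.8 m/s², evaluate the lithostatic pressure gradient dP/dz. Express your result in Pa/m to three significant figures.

29000 Pa/m

dP/dz = ρg = 2960 kg/m³ × 9.8 m/s² = 29008 Pa/m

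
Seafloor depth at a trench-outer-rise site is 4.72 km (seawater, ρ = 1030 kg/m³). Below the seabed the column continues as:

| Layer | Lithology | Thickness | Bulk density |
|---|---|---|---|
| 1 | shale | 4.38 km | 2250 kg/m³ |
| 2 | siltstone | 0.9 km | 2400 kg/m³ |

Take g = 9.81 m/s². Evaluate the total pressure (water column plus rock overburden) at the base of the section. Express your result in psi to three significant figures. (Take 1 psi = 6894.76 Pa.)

24000 psi

seawater: 1030 kg/m³ × 9.81 m/s² × 4720 m = 4.769×10^7 Pa = 6917 psi
shale: 2250 kg/m³ × 9.81 m/s² × 4380 m = 9.668×10^7 Pa = 14022 psi
siltstone: 2400 kg/m³ × 9.81 m/s² × 900 m = 2.119×10^7 Pa = 3073 psi
Total = 6917 + 14022 + 3073 = 24012 psi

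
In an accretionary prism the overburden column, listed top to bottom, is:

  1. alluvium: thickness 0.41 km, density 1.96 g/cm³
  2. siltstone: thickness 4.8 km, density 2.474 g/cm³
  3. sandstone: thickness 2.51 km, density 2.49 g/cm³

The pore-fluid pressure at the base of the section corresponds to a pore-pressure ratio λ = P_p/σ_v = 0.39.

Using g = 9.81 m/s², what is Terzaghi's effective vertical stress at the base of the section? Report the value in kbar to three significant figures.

1.13 kbar

Overburden (lithostatic) stress σ_v:
alluvium: 1960 kg/m³ × 9.81 m/s² × 410 m = 7.883×10^6 Pa = 7.883 MPa
siltstone: 2474 kg/m³ × 9.81 m/s² × 4800 m = 1.165×10^8 Pa = 116.5 MPa
sandstone: 2490 kg/m³ × 9.81 m/s² × 2510 m = 6.131×10^7 Pa = 61.31 MPa
Total = 7.883 + 116.5 + 61.31 = 185.69 MPa
Pore pressure P_p = λ·σ_v = 0.39 × 185.7 MPa = 72.42 MPa
Effective stress σ' = σ_v − P_p = 185.7 − 72.42 = 113.27 MPa = 1.1327 kbar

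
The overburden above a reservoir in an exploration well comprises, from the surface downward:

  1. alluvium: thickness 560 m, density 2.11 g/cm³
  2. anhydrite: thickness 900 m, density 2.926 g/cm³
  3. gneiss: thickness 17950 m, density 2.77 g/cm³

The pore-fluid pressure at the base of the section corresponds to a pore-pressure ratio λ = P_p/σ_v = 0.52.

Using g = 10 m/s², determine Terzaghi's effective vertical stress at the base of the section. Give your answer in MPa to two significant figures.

260 MPa

Overburden (lithostatic) stress σ_v:
alluvium: 2110 kg/m³ × 10 m/s² × 560 m = 1.182×10^7 Pa = 11.82 MPa
anhydrite: 2926 kg/m³ × 10 m/s² × 900 m = 2.633×10^7 Pa = 26.33 MPa
gneiss: 2770 kg/m³ × 10 m/s² × 17950 m = 4.972×10^8 Pa = 497.2 MPa
Total = 11.82 + 26.33 + 497.2 = 535.37 MPa
Pore pressure P_p = λ·σ_v = 0.52 × 535.4 MPa = 278.4 MPa
Effective stress σ' = σ_v − P_p = 535.4 − 278.4 = 256.98 MPa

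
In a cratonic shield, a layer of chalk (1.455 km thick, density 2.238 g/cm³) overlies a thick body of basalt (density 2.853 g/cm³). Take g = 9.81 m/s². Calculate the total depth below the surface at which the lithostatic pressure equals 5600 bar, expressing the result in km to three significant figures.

Pressure at base of upper layers: 2238×9.81×1455 = 3.194×10^7 Pa = 319.4 bar
Remaining pressure to be supplied by basalt: 5.600×10^8 − 3.194×10^7 = 5.281×10^8 Pa
Additional depth in basalt = 5.281×10^8 Pa / (2853 kg/m³ × 9.81 m/s²) = 18867 m
Total depth = 1455 m + 18867 m = 20322 m
= 20.322 km

20.3 km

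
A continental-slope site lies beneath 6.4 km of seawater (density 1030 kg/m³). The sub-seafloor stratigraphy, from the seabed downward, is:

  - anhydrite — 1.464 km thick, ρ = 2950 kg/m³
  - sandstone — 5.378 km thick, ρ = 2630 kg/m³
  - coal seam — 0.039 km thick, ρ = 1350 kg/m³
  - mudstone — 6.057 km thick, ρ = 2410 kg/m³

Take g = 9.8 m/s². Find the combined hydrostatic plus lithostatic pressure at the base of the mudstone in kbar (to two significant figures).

seawater: 1030 kg/m³ × 9.8 m/s² × 6400 m = 6.460×10^7 Pa = 0.6460 kbar
anhydrite: 2950 kg/m³ × 9.8 m/s² × 1464 m = 4.232×10^7 Pa = 0.4232 kbar
sandstone: 2630 kg/m³ × 9.8 m/s² × 5378 m = 1.386×10^8 Pa = 1.386 kbar
coal seam: 1350 kg/m³ × 9.8 m/s² × 39 m = 5.160×10^5 Pa = 5.160×10^-3 kbar
mudstone: 2410 kg/m³ × 9.8 m/s² × 6057 m = 1.431×10^8 Pa = 1.431 kbar
Total = 0.6460 + 0.4232 + 1.386 + 5.160×10^-3 + 1.431 = 3.8911 kbar

3.9 kbar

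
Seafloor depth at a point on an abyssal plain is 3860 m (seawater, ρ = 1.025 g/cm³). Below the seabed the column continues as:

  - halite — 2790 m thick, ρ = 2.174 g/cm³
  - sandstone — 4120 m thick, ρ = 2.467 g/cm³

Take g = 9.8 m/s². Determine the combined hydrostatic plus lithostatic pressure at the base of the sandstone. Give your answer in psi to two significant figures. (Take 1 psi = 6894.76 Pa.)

29000 psi

seawater: 1025 kg/m³ × 9.8 m/s² × 3860 m = 3.877×10^7 Pa = 5624 psi
halite: 2174 kg/m³ × 9.8 m/s² × 2790 m = 5.944×10^7 Pa = 8621 psi
sandstone: 2467 kg/m³ × 9.8 m/s² × 4120 m = 9.961×10^7 Pa = 14447 psi
Total = 5624 + 8621 + 14447 = 28692 psi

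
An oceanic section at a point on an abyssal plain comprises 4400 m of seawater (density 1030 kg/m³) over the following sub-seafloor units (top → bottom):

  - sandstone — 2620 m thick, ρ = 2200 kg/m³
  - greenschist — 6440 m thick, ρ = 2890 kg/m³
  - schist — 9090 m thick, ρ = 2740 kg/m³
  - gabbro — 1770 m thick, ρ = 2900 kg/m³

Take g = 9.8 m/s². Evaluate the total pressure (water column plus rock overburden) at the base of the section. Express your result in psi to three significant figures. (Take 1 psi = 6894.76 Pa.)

seawater: 1030 kg/m³ × 9.8 m/s² × 4400 m = 4.441×10^7 Pa = 6442 psi
sandstone: 2200 kg/m³ × 9.8 m/s² × 2620 m = 5.649×10^7 Pa = 8193 psi
greenschist: 2890 kg/m³ × 9.8 m/s² × 6440 m = 1.824×10^8 Pa = 26454 psi
schist: 2740 kg/m³ × 9.8 m/s² × 9090 m = 2.441×10^8 Pa = 35401 psi
gabbro: 2900 kg/m³ × 9.8 m/s² × 1770 m = 5.030×10^7 Pa = 7296 psi
Total = 6442 + 8193 + 26454 + 35401 + 7296 = 83786 psi

83800 psi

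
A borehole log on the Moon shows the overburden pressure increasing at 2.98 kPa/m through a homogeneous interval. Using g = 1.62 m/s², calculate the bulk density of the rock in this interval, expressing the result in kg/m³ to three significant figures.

1840 kg/m³

ρ = (dP/dz)/g = 2.98 kPa/m / 1.62 m/s² = 2980.0 Pa/m / 1.62 m/s² = 1839.5 kg/m³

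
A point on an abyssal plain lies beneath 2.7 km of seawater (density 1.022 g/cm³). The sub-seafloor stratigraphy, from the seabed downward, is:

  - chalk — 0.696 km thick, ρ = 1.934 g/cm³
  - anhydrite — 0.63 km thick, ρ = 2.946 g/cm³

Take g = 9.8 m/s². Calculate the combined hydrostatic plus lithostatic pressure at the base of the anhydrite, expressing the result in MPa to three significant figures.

58.4 MPa

seawater: 1022 kg/m³ × 9.8 m/s² × 2700 m = 2.704×10^7 Pa = 27.04 MPa
chalk: 1934 kg/m³ × 9.8 m/s² × 696 m = 1.319×10^7 Pa = 13.19 MPa
anhydrite: 2946 kg/m³ × 9.8 m/s² × 630 m = 1.819×10^7 Pa = 18.19 MPa
Total = 27.04 + 13.19 + 18.19 = 58.422 MPa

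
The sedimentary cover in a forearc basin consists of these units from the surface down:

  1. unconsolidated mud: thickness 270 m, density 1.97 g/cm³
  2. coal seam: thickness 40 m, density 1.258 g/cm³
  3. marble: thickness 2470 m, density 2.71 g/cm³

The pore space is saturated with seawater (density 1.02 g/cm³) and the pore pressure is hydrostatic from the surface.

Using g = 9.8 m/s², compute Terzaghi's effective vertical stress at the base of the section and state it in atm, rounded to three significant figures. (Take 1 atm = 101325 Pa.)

Overburden (lithostatic) stress σ_v:
unconsolidated mud: 1970 kg/m³ × 9.8 m/s² × 270 m = 5.213×10^6 Pa = 5.213 MPa
coal seam: 1258 kg/m³ × 9.8 m/s² × 40 m = 4.931×10^5 Pa = 0.4931 MPa
marble: 2710 kg/m³ × 9.8 m/s² × 2470 m = 6.560×10^7 Pa = 65.60 MPa
Total = 5.213 + 0.4931 + 65.60 = 71.304 MPa
Pore pressure P_p = 1020 kg/m³ × 9.8 m/s² × 2780 m = 2.779×10^7 Pa = 27.79 MPa
Effective stress σ' = σ_v − P_p = 71.30 − 27.79 = 43.515 MPa = 429.46 atm

429 atm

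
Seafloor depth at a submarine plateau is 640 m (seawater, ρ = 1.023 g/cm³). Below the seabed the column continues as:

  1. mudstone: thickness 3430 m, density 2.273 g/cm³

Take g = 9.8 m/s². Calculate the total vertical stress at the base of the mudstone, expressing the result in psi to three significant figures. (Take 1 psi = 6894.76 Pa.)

seawater: 1023 kg/m³ × 9.8 m/s² × 640 m = 6.416×10^6 Pa = 930.6 psi
mudstone: 2273 kg/m³ × 9.8 m/s² × 3430 m = 7.640×10^7 Pa = 11082 psi
Total = 930.6 + 11082 = 12012 psi

12000 psi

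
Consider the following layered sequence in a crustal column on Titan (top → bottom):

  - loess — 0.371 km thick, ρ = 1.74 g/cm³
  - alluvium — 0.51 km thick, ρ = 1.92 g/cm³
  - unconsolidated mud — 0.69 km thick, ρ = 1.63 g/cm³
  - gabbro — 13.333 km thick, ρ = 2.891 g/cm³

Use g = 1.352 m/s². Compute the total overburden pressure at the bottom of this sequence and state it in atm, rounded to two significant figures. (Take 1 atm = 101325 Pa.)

550 atm

loess: 1740 kg/m³ × 1.352 m/s² × 371 m = 8.728×10^5 Pa = 8.614 atm
alluvium: 1920 kg/m³ × 1.352 m/s² × 510 m = 1.324×10^6 Pa = 13.07 atm
unconsolidated mud: 1630 kg/m³ × 1.352 m/s² × 690 m = 1.521×10^6 Pa = 15.01 atm
gabbro: 2891 kg/m³ × 1.352 m/s² × 13333 m = 5.211×10^7 Pa = 514.3 atm
Total = 8.614 + 13.07 + 15.01 + 514.3 = 551.01 atm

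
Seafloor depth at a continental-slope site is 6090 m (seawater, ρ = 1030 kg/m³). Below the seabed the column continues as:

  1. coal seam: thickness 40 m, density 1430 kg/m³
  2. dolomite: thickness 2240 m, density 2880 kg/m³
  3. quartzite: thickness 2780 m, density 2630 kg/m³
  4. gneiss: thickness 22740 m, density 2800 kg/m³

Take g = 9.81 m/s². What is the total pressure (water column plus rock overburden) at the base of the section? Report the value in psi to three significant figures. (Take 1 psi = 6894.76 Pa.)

119000 psi

seawater: 1030 kg/m³ × 9.81 m/s² × 6090 m = 6.154×10^7 Pa = 8925 psi
coal seam: 1430 kg/m³ × 9.81 m/s² × 40 m = 5.611×10^5 Pa = 81.39 psi
dolomite: 2880 kg/m³ × 9.81 m/s² × 2240 m = 6.329×10^7 Pa = 9179 psi
quartzite: 2630 kg/m³ × 9.81 m/s² × 2780 m = 7.172×10^7 Pa = 10403 psi
gneiss: 2800 kg/m³ × 9.81 m/s² × 22740 m = 6.246×10^8 Pa = 90594 psi
Total = 8925 + 81.39 + 9179 + 10403 + 90594 = 1.1918×10^5 psi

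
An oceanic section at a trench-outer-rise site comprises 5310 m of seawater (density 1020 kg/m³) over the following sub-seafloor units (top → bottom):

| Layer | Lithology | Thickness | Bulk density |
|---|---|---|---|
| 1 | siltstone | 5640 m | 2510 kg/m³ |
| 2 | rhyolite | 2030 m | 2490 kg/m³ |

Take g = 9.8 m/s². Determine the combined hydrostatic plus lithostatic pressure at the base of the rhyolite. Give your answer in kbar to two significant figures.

2.4 kbar

seawater: 1020 kg/m³ × 9.8 m/s² × 5310 m = 5.308×10^7 Pa = 0.5308 kbar
siltstone: 2510 kg/m³ × 9.8 m/s² × 5640 m = 1.387×10^8 Pa = 1.387 kbar
rhyolite: 2490 kg/m³ × 9.8 m/s² × 2030 m = 4.954×10^7 Pa = 0.4954 kbar
Total = 0.5308 + 1.387 + 0.4954 = 2.4135 kbar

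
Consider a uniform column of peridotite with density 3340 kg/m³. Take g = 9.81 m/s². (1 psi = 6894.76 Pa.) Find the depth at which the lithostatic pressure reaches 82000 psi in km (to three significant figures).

17.3 km

h = P/(ρg) = 82000 psi / (3340 kg/m³ × 9.81 m/s²) = 5.654×10^8 Pa / 32765 Pa/m = 17255 m
= 17.255 km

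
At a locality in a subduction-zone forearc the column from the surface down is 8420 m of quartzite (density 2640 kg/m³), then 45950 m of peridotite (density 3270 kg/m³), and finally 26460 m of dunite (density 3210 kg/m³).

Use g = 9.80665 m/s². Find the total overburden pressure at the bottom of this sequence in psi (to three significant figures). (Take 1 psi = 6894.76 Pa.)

366000 psi

quartzite: 2640 kg/m³ × 9.80665 m/s² × 8420 m = 2.180×10^8 Pa = 31617 psi
peridotite: 3270 kg/m³ × 9.80665 m/s² × 45950 m = 1.474×10^9 Pa = 2.137×10^5 psi
dunite: 3210 kg/m³ × 9.80665 m/s² × 26460 m = 8.329×10^8 Pa = 1.208×10^5 psi
Total = 31617 + 2.137×10^5 + 1.208×10^5 = 3.6614×10^5 psi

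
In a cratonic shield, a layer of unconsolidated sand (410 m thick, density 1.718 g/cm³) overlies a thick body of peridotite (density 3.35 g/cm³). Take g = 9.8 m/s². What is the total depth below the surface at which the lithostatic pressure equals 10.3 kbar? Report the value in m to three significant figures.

Pressure at base of upper layers: 1718×9.8×410 = 6.903×10^6 Pa = 0.06903 kbar
Remaining pressure to be supplied by peridotite: 1.030×10^9 − 6.903×10^6 = 1.023×10^9 Pa
Additional depth in peridotite = 1.023×10^9 Pa / (3350 kg/m³ × 9.8 m/s²) = 31163 m
Total depth = 410 m + 31163 m = 31573 m

31600 m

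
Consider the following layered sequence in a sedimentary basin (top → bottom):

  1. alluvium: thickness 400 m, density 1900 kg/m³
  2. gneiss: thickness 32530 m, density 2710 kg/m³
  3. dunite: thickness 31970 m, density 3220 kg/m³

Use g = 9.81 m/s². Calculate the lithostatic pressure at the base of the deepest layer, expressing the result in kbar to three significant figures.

18.8 kbar

alluvium: 1900 kg/m³ × 9.81 m/s² × 400 m = 7.456×10^6 Pa = 0.07456 kbar
gneiss: 2710 kg/m³ × 9.81 m/s² × 32530 m = 8.648×10^8 Pa = 8.648 kbar
dunite: 3220 kg/m³ × 9.81 m/s² × 31970 m = 1.010×10^9 Pa = 10.10 kbar
Total = 0.07456 + 8.648 + 10.10 = 18.821 kbar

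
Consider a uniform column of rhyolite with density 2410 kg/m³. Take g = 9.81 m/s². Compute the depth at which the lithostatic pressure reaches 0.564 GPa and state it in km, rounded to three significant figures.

23.9 km

h = P/(ρg) = 0.564 GPa / (2410 kg/m³ × 9.81 m/s²) = 5.640×10^8 Pa / 23642 Pa/m = 23856 m
= 23.856 km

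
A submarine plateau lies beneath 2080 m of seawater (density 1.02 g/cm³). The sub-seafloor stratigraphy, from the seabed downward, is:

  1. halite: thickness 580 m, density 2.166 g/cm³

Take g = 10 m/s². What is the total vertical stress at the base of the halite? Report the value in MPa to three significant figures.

33.8 MPa

seawater: 1020 kg/m³ × 10 m/s² × 2080 m = 2.122×10^7 Pa = 21.22 MPa
halite: 2166 kg/m³ × 10 m/s² × 580 m = 1.256×10^7 Pa = 12.56 MPa
Total = 21.22 + 12.56 = 33.779 MPa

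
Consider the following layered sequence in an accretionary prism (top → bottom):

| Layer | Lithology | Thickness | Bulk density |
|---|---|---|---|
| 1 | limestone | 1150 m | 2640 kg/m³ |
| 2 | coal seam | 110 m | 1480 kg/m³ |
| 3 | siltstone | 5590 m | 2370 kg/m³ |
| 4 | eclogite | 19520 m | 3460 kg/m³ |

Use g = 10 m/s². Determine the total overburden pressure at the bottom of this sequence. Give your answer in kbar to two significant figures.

8.4 kbar

limestone: 2640 kg/m³ × 10 m/s² × 1150 m = 3.036×10^7 Pa = 0.3036 kbar
coal seam: 1480 kg/m³ × 10 m/s² × 110 m = 1.628×10^6 Pa = 0.01628 kbar
siltstone: 2370 kg/m³ × 10 m/s² × 5590 m = 1.325×10^8 Pa = 1.325 kbar
eclogite: 3460 kg/m³ × 10 m/s² × 19520 m = 6.754×10^8 Pa = 6.754 kbar
Total = 0.3036 + 0.01628 + 1.325 + 6.754 = 8.3986 kbar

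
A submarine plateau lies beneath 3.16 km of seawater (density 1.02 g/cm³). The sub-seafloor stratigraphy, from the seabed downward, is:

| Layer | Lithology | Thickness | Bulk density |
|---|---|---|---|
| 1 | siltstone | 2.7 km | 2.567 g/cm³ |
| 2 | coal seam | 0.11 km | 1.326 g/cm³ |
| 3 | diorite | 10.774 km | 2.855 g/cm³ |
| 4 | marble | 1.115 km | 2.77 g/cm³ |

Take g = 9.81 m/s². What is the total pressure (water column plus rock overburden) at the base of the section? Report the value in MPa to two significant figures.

430 MPa

seawater: 1020 kg/m³ × 9.81 m/s² × 3160 m = 3.162×10^7 Pa = 31.62 MPa
siltstone: 2567 kg/m³ × 9.81 m/s² × 2700 m = 6.799×10^7 Pa = 67.99 MPa
coal seam: 1326 kg/m³ × 9.81 m/s² × 110 m = 1.431×10^6 Pa = 1.431 MPa
diorite: 2855 kg/m³ × 9.81 m/s² × 10774 m = 3.018×10^8 Pa = 301.8 MPa
marble: 2770 kg/m³ × 9.81 m/s² × 1115 m = 3.030×10^7 Pa = 30.30 MPa
Total = 31.62 + 67.99 + 1.431 + 301.8 + 30.30 = 433.09 MPa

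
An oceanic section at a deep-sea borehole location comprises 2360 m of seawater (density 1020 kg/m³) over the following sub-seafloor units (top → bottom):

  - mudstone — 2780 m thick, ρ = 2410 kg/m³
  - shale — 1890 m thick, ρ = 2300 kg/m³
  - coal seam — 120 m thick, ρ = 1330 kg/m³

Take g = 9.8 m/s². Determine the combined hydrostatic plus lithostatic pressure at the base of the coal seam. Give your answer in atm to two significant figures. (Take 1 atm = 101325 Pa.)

seawater: 1020 kg/m³ × 9.8 m/s² × 2360 m = 2.359×10^7 Pa = 232.8 atm
mudstone: 2410 kg/m³ × 9.8 m/s² × 2780 m = 6.566×10^7 Pa = 648.0 atm
shale: 2300 kg/m³ × 9.8 m/s² × 1890 m = 4.260×10^7 Pa = 420.4 atm
coal seam: 1330 kg/m³ × 9.8 m/s² × 120 m = 1.564×10^6 Pa = 15.44 atm
Total = 232.8 + 648.0 + 420.4 + 15.44 = 1316.7 atm

1300 atm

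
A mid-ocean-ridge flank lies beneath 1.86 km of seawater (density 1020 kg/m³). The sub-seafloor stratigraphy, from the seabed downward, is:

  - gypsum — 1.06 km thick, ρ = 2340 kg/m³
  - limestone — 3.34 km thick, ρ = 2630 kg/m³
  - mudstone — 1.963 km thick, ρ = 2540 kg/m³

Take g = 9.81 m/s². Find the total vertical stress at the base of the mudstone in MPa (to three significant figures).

seawater: 1020 kg/m³ × 9.81 m/s² × 1860 m = 1.861×10^7 Pa = 18.61 MPa
gypsum: 2340 kg/m³ × 9.81 m/s² × 1060 m = 2.433×10^7 Pa = 24.33 MPa
limestone: 2630 kg/m³ × 9.81 m/s² × 3340 m = 8.617×10^7 Pa = 86.17 MPa
mudstone: 2540 kg/m³ × 9.81 m/s² × 1963 m = 4.891×10^7 Pa = 48.91 MPa
Total = 18.61 + 24.33 + 86.17 + 48.91 = 178.03 MPa

178 MPa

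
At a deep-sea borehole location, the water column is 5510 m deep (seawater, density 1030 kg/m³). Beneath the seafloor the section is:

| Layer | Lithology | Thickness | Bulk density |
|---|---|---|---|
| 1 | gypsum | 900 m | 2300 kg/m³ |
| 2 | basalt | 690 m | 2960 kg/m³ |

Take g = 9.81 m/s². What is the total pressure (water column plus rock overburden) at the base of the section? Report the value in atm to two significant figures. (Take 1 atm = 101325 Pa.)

seawater: 1030 kg/m³ × 9.81 m/s² × 5510 m = 5.567×10^7 Pa = 549.5 atm
gypsum: 2300 kg/m³ × 9.81 m/s² × 900 m = 2.031×10^7 Pa = 200.4 atm
basalt: 2960 kg/m³ × 9.81 m/s² × 690 m = 2.004×10^7 Pa = 197.7 atm
Total = 549.5 + 200.4 + 197.7 = 947.62 atm

950 atm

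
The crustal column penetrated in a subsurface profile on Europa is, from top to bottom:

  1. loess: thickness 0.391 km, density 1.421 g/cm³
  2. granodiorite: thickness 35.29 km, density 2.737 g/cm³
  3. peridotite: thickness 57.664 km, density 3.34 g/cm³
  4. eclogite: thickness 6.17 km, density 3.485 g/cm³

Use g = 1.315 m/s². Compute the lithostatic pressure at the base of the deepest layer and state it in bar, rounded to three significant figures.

4090 bar

loess: 1421 kg/m³ × 1.315 m/s² × 391 m = 7.306×10^5 Pa = 7.306 bar
granodiorite: 2737 kg/m³ × 1.315 m/s² × 35290 m = 1.270×10^8 Pa = 1270 bar
peridotite: 3340 kg/m³ × 1.315 m/s² × 57664 m = 2.533×10^8 Pa = 2533 bar
eclogite: 3485 kg/m³ × 1.315 m/s² × 6170 m = 2.828×10^7 Pa = 282.8 bar
Total = 7.306 + 1270 + 2533 + 282.8 = 4092.9 bar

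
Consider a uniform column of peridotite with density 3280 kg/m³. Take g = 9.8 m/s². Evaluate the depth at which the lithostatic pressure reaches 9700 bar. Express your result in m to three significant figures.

30200 m

h = P/(ρg) = 9700 bar / (3280 kg/m³ × 9.8 m/s²) = 9.700×10^8 Pa / 32144 Pa/m = 30177 m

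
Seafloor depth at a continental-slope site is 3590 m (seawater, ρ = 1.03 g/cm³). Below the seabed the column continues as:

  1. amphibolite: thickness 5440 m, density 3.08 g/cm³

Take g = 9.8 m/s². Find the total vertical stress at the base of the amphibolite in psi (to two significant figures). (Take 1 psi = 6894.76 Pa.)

seawater: 1030 kg/m³ × 9.8 m/s² × 3590 m = 3.624×10^7 Pa = 5256 psi
amphibolite: 3080 kg/m³ × 9.8 m/s² × 5440 m = 1.642×10^8 Pa = 23815 psi
Total = 5256 + 23815 = 29071 psi

29000 psi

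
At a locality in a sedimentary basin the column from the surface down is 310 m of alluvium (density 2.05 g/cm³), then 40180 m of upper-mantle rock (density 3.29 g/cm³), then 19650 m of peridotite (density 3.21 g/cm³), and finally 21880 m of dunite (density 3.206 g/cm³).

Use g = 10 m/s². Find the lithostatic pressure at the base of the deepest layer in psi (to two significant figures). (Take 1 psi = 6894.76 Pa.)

390000 psi

alluvium: 2050 kg/m³ × 10 m/s² × 310 m = 6.355×10^6 Pa = 921.7 psi
upper-mantle rock: 3290 kg/m³ × 10 m/s² × 40180 m = 1.322×10^9 Pa = 1.917×10^5 psi
peridotite: 3210 kg/m³ × 10 m/s² × 19650 m = 6.308×10^8 Pa = 91485 psi
dunite: 3206 kg/m³ × 10 m/s² × 21880 m = 7.015×10^8 Pa = 1.017×10^5 psi
Total = 921.7 + 1.917×10^5 + 91485 + 1.017×10^5 = 3.8588×10^5 psi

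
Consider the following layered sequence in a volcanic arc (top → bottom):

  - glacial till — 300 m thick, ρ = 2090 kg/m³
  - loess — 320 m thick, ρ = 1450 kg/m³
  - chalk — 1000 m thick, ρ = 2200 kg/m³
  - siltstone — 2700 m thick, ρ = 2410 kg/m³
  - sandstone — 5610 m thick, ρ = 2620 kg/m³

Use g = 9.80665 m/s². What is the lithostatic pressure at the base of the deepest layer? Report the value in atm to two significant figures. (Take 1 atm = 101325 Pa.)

2400 atm

glacial till: 2090 kg/m³ × 9.80665 m/s² × 300 m = 6.149×10^6 Pa = 60.68 atm
loess: 1450 kg/m³ × 9.80665 m/s² × 320 m = 4.550×10^6 Pa = 44.91 atm
chalk: 2200 kg/m³ × 9.80665 m/s² × 1000 m = 2.157×10^7 Pa = 212.9 atm
siltstone: 2410 kg/m³ × 9.80665 m/s² × 2700 m = 6.381×10^7 Pa = 629.8 atm
sandstone: 2620 kg/m³ × 9.80665 m/s² × 5610 m = 1.441×10^8 Pa = 1423 atm
Total = 60.68 + 44.91 + 212.9 + 629.8 + 1423 = 2370.8 atm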